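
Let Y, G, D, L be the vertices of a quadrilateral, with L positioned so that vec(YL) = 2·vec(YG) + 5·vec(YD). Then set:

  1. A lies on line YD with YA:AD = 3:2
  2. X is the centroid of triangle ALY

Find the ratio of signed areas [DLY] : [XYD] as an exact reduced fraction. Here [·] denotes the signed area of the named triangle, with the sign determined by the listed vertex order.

Assign Y = (0, 0), G = (1, 0), D = (0, 1), L = (2, 5) — the answer is frame-independent, so this choice is without loss of generality.
1. A lies on line YD with YA:AD = 3:2 ⇒ A = (0, 3/5)
2. X is the centroid of triangle ALY ⇒ X = (2/3, 28/15)
2·[DLY] = -2, 2·[XYD] = -2/3
[DLY]:[XYD] = -2:-2/3 = 3

[DLY]:[XYD] = 3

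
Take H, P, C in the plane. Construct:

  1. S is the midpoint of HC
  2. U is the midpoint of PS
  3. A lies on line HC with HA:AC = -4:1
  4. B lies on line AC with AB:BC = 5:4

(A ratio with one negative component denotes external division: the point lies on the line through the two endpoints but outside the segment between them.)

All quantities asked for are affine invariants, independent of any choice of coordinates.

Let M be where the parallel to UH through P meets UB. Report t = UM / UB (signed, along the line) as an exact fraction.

t = -27/62

Assign H = (0, 0), P = (1, 0), C = (0, 1) — the answer is frame-independent, so this choice is without loss of generality.
1. S is the midpoint of HC ⇒ S = (0, 1/2)
2. U is the midpoint of PS ⇒ U = (1/2, 1/4)
3. A lies on line HC with HA:AC = -4:1 ⇒ A = (0, 4/3)
4. B lies on line AC with AB:BC = 5:4 ⇒ B = (0, 31/27)
through P parallel to UH: direction (-1/2, -1/4); meets UB at M = (89/124, -35/248)
M = U + t·(B−U) with t = -27/62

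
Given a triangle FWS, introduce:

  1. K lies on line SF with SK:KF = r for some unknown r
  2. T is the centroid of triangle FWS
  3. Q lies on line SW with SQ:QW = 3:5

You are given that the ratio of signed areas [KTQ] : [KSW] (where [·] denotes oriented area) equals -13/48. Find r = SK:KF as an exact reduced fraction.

r = 2/3

Assign F = (0, 0), W = (1, 0), S = (0, 1) — the answer is frame-independent, so this choice is without loss of generality.
1. With SK:KF = r, write λ = r/(r+1) so K = S + λ·(F−S); K is affine-linear in λ
2. T is the centroid of triangle FWS ⇒ T = (1/3, 1/3)
3. Q lies on line SW with SQ:QW = 3:5 ⇒ Q = (3/8, 5/8)
Every point depending on K is an affine combination of K and λ-independent points, so each such coordinate is linear in λ; the λ² term in each signed area is a multiple of (F−S)×(F−S) = 0, so 2·[KTQ] and 2·[KSW] are each linear in λ. Evaluating at λ=0 and λ=1:
  2·[KTQ] = -1/24·λ + 1/8,   2·[KSW] = −λ
So [KTQ]:[KSW] = (-1/24·λ + 1/8) / (−λ). Setting this equal to -13/48:
  -1/24·λ + 1/8 = -13/48·(−λ)  ⇒  λ = 2/5
Then r = λ/(1−λ) = (2/5)/(3/5) = 2/3. Check: with r = 2/3, K = (0, 3/5) and [KTQ]:[KSW] = -13/48 as required.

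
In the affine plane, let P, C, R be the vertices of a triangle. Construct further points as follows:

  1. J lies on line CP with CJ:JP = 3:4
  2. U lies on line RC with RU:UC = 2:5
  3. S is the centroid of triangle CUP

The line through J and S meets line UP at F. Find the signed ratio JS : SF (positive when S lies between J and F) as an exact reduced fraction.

JS:SF = 5/7

Choose coordinates P = (0, 0), C = (1, 0), R = (0, 1).
1. J lies on line CP with CJ:JP = 3:4 ⇒ J = (4/7, 0)
2. U lies on line RC with RU:UC = 2:5 ⇒ U = (2/7, 5/7)
3. S is the centroid of triangle CUP ⇒ S = (3/7, 5/21)
line JS meets UP at F = (8/35, 4/7)
S = J + t·(F−J) with t = 5/12, so JS:SF = 5/12:7/12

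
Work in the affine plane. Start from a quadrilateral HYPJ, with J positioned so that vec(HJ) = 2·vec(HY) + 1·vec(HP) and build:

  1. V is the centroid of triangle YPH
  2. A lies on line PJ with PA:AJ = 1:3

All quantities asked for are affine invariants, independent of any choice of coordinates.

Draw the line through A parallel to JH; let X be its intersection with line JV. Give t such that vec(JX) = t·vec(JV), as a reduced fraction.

Set H = (0, 0), Y = (1, 0), P = (0, 1), J = (2, 1); any affine frame gives the same invariant.
1. V is the centroid of triangle YPH ⇒ V = (1/3, 1/3)
2. A lies on line PJ with PA:AJ = 1:3 ⇒ A = (1/2, 1)
through A parallel to JH: direction (-2, -1); meets JV at X = (-11/2, -2)
X = J + t·(V−J) with t = 9/2

t = 9/2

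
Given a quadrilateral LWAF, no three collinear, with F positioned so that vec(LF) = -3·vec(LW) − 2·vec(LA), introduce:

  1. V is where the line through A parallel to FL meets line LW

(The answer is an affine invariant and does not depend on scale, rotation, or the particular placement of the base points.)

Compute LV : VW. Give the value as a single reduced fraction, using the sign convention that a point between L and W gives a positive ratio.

Choose coordinates L = (0, 0), W = (1, 0), A = (0, 1), F = (-3, -2).
1. V is where the line through A parallel to FL meets line LW ⇒ V = (-3/2, 0)
V = L + t·(W−L) with t = -3/2, so LV:VW = t:(1−t) = -3/2:5/2

LV:VW = -3/5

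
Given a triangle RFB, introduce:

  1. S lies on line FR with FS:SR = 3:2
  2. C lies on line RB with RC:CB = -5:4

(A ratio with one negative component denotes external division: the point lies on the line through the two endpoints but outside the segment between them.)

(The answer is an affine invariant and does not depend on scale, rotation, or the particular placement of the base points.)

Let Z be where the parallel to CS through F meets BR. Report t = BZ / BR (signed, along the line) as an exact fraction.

t = -23/2

Choose coordinates R = (0, 0), F = (1, 0), B = (0, 1).
1. S lies on line FR with FS:SR = 3:2 ⇒ S = (2/5, 0)
2. C lies on line RB with RC:CB = -5:4 ⇒ C = (0, 5)
through F parallel to CS: direction (2/5, -5); meets BR at Z = (0, 25/2)
Z = B + t·(R−B) with t = -23/2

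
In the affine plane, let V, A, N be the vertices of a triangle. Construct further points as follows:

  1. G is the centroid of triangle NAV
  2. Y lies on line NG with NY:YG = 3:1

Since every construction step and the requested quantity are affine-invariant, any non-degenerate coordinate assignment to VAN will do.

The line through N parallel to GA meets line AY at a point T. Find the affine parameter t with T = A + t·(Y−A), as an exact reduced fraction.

t = 4

Set V = (0, 0), A = (1, 0), N = (0, 1); any affine frame gives the same invariant.
1. G is the centroid of triangle NAV ⇒ G = (1/3, 1/3)
2. Y lies on line NG with NY:YG = 3:1 ⇒ Y = (1/4, 1/2)
through N parallel to GA: direction (2/3, -1/3); meets AY at T = (-2, 2)
T = A + t·(Y−A) with t = 4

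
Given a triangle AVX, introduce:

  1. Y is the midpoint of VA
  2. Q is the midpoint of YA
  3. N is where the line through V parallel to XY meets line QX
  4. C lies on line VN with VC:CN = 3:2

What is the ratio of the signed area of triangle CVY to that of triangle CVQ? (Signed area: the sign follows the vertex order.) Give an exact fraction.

Work in coordinates with A = (0, 0), V = (1, 0), X = (0, 1).
1. Y is the midpoint of VA ⇒ Y = (1/2, 0)
2. Q is the midpoint of YA ⇒ Q = (1/4, 0)
3. N is where the line through V parallel to XY meets line QX ⇒ N = (-1/2, 3)
4. C lies on line VN with VC:CN = 3:2 ⇒ C = (1/10, 9/5)
2·[CVY] = -9/10, 2·[CVQ] = -27/20
[CVY]:[CVQ] = -9/10:-27/20 = 2/3

[CVY]:[CVQ] = 2/3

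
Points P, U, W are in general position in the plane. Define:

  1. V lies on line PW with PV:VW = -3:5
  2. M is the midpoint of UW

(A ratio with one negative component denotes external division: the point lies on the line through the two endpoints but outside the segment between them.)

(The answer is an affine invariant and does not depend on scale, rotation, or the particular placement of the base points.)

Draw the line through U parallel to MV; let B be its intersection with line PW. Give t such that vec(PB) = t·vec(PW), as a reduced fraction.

Work in coordinates with P = (0, 0), U = (1, 0), W = (0, 1).
1. V lies on line PW with PV:VW = -3:5 ⇒ V = (0, -3/2)
2. M is the midpoint of UW ⇒ M = (1/2, 1/2)
through U parallel to MV: direction (-1/2, -2); meets PW at B = (0, -4)
B = P + t·(W−P) with t = -4

t = -4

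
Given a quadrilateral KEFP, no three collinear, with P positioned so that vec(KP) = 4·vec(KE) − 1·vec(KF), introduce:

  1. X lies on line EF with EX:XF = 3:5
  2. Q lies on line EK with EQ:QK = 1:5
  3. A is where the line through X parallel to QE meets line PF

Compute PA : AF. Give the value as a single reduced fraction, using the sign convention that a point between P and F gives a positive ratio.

Choose coordinates K = (0, 0), E = (1, 0), F = (0, 1), P = (4, -1).
1. X lies on line EF with EX:XF = 3:5 ⇒ X = (5/8, 3/8)
2. Q lies on line EK with EQ:QK = 1:5 ⇒ Q = (5/6, 0)
3. A is where the line through X parallel to QE meets line PF ⇒ A = (5/4, 3/8)
A = P + t·(F−P) with t = 11/16, so PA:AF = t:(1−t) = 11/16:5/16

PA:AF = 11/5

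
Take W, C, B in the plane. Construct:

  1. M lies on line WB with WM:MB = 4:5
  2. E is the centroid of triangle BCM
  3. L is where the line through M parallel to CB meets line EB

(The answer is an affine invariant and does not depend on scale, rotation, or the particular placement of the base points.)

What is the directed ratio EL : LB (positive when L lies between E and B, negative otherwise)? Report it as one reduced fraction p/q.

EL:LB = -2/3

Choose coordinates W = (0, 0), C = (1, 0), B = (0, 1).
1. M lies on line WB with WM:MB = 4:5 ⇒ M = (0, 4/9)
2. E is the centroid of triangle BCM ⇒ E = (1/3, 13/27)
3. L is where the line through M parallel to CB meets line EB ⇒ L = (1, -5/9)
L = E + t·(B−E) with t = -2, so EL:LB = t:(1−t) = -2:3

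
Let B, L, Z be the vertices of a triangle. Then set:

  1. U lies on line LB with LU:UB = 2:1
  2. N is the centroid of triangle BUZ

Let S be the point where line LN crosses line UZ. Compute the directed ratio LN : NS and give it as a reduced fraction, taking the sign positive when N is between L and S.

LN:NS = -7

Assign B = (0, 0), L = (1, 0), Z = (0, 1) — the answer is frame-independent, so this choice is without loss of generality.
1. U lies on line LB with LU:UB = 2:1 ⇒ U = (1/3, 0)
2. N is the centroid of triangle BUZ ⇒ N = (1/9, 1/3)
line LN meets UZ at S = (5/21, 2/7)
N = L + t·(S−L) with t = 7/6, so LN:NS = 7/6:-1/6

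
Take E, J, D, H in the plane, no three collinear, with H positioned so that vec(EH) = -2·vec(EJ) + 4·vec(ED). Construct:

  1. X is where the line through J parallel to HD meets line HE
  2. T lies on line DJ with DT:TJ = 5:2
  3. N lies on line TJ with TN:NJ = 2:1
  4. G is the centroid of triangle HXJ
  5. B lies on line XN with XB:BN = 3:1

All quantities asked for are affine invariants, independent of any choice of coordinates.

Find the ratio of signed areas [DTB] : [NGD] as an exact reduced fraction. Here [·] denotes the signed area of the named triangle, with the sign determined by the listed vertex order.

[DTB]:[NGD] = 15/38

Choose coordinates E = (0, 0), J = (1, 0), D = (0, 1), H = (-2, 4).
1. X is where the line through J parallel to HD meets line HE ⇒ X = (-3, 6)
2. T lies on line DJ with DT:TJ = 5:2 ⇒ T = (5/7, 2/7)
3. N lies on line TJ with TN:NJ = 2:1 ⇒ N = (19/21, 2/21)
4. G is the centroid of triangle HXJ ⇒ G = (-4/3, 10/3)
5. B lies on line XN with XB:BN = 3:1 ⇒ B = (-1/14, 11/7)
2·[DTB] = 5/14, 2·[NGD] = 19/21
[DTB]:[NGD] = 5/14:19/21 = 15/38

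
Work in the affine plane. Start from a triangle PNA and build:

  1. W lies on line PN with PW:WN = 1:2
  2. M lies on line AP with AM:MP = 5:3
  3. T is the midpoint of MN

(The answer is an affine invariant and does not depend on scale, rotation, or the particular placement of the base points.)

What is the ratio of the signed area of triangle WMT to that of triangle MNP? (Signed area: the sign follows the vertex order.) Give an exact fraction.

[WMT]:[MNP] = 1/3

Assign P = (0, 0), N = (1, 0), A = (0, 1) — the answer is frame-independent, so this choice is without loss of generality.
1. W lies on line PN with PW:WN = 1:2 ⇒ W = (1/3, 0)
2. M lies on line AP with AM:MP = 5:3 ⇒ M = (0, 3/8)
3. T is the midpoint of MN ⇒ T = (1/2, 3/16)
2·[WMT] = -1/8, 2·[MNP] = -3/8
[WMT]:[MNP] = -1/8:-3/8 = 1/3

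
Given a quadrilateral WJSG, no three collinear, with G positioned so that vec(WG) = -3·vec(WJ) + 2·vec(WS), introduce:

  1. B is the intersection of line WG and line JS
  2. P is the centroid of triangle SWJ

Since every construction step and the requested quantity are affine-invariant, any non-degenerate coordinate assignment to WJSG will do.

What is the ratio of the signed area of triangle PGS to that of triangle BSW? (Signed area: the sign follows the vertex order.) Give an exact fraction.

[PGS]:[BSW] = -5/9

Assign W = (0, 0), J = (1, 0), S = (0, 1), G = (-3, 2) — the answer is frame-independent, so this choice is without loss of generality.
1. B is the intersection of line WG and line JS ⇒ B = (3, -2)
2. P is the centroid of triangle SWJ ⇒ P = (1/3, 1/3)
2·[PGS] = -5/3, 2·[BSW] = 3
[PGS]:[BSW] = -5/3:3 = -5/9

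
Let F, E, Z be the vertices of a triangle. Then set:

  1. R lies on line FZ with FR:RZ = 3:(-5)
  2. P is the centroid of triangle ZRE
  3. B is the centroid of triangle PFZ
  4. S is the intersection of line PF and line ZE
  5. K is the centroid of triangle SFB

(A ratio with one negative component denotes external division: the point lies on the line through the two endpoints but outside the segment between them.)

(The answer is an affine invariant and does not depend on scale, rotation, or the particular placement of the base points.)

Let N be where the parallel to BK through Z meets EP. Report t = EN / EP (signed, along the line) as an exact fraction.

t = -1/6

Assign F = (0, 0), E = (1, 0), Z = (0, 1) — the answer is frame-independent, so this choice is without loss of generality.
1. R lies on line FZ with FR:RZ = 3:(-5) ⇒ R = (0, -3/2)
2. P is the centroid of triangle ZRE ⇒ P = (1/3, -1/6)
3. B is the centroid of triangle PFZ ⇒ B = (1/9, 5/18)
4. S is the intersection of line PF and line ZE ⇒ S = (2, -1)
5. K is the centroid of triangle SFB ⇒ K = (19/27, -13/54)
through Z parallel to BK: direction (16/27, -14/27); meets EP at N = (10/9, 1/36)
N = E + t·(P−E) with t = -1/6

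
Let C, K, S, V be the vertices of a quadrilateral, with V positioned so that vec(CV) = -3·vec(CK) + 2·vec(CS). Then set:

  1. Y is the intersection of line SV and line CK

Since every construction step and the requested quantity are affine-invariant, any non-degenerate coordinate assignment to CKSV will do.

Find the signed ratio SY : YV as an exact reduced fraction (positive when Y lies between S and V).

Work in coordinates with C = (0, 0), K = (1, 0), S = (0, 1), V = (-3, 2).
1. Y is the intersection of line SV and line CK ⇒ Y = (3, 0)
Y = S + t·(V−S) with t = -1, so SY:YV = t:(1−t) = -1:2

SY:YV = -1/2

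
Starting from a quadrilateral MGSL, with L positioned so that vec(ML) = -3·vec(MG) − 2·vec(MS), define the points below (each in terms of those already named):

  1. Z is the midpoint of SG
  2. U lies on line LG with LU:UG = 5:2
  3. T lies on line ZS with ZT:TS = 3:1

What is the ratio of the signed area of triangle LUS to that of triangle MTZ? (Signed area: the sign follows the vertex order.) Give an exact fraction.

[LUS]:[MTZ] = -80/7

Work in coordinates with M = (0, 0), G = (1, 0), S = (0, 1), L = (-3, -2).
1. Z is the midpoint of SG ⇒ Z = (1/2, 1/2)
2. U lies on line LG with LU:UG = 5:2 ⇒ U = (-1/7, -4/7)
3. T lies on line ZS with ZT:TS = 3:1 ⇒ T = (1/8, 7/8)
2·[LUS] = 30/7, 2·[MTZ] = -3/8
[LUS]:[MTZ] = 30/7:-3/8 = -80/7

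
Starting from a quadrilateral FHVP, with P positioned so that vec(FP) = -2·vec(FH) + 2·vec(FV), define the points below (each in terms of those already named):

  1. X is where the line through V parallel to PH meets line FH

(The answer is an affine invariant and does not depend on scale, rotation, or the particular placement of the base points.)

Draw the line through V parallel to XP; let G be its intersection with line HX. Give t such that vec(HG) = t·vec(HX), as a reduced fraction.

t = 3/2

Choose coordinates F = (0, 0), H = (1, 0), V = (0, 1), P = (-2, 2).
1. X is where the line through V parallel to PH meets line FH ⇒ X = (3/2, 0)
through V parallel to XP: direction (-7/2, 2); meets HX at G = (7/4, 0)
G = H + t·(X−H) with t = 3/2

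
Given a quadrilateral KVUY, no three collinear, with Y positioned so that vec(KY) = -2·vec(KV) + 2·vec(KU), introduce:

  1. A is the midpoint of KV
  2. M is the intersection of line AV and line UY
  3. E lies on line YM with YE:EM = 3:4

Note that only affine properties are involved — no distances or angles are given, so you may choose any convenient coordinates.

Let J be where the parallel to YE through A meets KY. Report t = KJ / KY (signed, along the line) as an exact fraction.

t = 1/4

Work in coordinates with K = (0, 0), V = (1, 0), U = (0, 1), Y = (-2, 2).
1. A is the midpoint of KV ⇒ A = (1/2, 0)
2. M is the intersection of line AV and line UY ⇒ M = (2, 0)
3. E lies on line YM with YE:EM = 3:4 ⇒ E = (-2/7, 8/7)
through A parallel to YE: direction (12/7, -6/7); meets KY at J = (-1/2, 1/2)
J = K + t·(Y−K) with t = 1/4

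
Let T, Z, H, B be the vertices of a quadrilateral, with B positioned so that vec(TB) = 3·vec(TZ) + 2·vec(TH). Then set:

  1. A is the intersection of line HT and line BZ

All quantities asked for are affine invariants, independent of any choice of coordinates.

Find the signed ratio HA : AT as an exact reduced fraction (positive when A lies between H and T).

HA:AT = -2

Choose coordinates T = (0, 0), Z = (1, 0), H = (0, 1), B = (3, 2).
1. A is the intersection of line HT and line BZ ⇒ A = (0, -1)
A = H + t·(T−H) with t = 2, so HA:AT = t:(1−t) = 2:-1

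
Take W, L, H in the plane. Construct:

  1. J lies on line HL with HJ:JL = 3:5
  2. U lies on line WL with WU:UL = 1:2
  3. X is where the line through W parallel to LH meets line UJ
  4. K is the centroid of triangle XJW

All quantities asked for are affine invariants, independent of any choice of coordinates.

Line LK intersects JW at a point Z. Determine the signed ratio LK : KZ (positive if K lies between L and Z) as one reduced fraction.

LK:KZ = 5

Assign W = (0, 0), L = (1, 0), H = (0, 1) — the answer is frame-independent, so this choice is without loss of generality.
1. J lies on line HL with HJ:JL = 3:5 ⇒ J = (3/8, 5/8)
2. U lies on line WL with WU:UL = 1:2 ⇒ U = (1/3, 0)
3. X is where the line through W parallel to LH meets line UJ ⇒ X = (5/16, -5/16)
4. K is the centroid of triangle XJW ⇒ K = (11/48, 5/48)
line LK meets JW at Z = (3/40, 1/8)
K = L + t·(Z−L) with t = 5/6, so LK:KZ = 5/6:1/6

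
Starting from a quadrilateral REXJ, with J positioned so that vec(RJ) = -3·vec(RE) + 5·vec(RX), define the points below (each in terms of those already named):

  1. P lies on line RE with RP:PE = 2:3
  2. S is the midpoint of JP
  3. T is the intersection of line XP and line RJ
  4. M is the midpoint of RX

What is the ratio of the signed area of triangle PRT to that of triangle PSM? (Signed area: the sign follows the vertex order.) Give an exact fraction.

[PRT]:[PSM] = 16/3

Work in coordinates with R = (0, 0), E = (1, 0), X = (0, 1), J = (-3, 5).
1. P lies on line RE with RP:PE = 2:3 ⇒ P = (2/5, 0)
2. S is the midpoint of JP ⇒ S = (-13/10, 5/2)
3. T is the intersection of line XP and line RJ ⇒ T = (6/5, -2)
4. M is the midpoint of RX ⇒ M = (0, 1/2)
2·[PRT] = 4/5, 2·[PSM] = 3/20
[PRT]:[PSM] = 4/5:3/20 = 16/3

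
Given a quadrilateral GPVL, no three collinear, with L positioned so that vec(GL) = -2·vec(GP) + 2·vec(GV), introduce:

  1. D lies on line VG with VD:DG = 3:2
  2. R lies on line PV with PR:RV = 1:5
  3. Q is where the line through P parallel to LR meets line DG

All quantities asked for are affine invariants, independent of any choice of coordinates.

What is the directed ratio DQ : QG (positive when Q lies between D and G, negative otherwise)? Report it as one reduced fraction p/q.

Assign G = (0, 0), P = (1, 0), V = (0, 1), L = (-2, 2) — the answer is frame-independent, so this choice is without loss of generality.
1. D lies on line VG with VD:DG = 3:2 ⇒ D = (0, 2/5)
2. R lies on line PV with PR:RV = 1:5 ⇒ R = (5/6, 1/6)
3. Q is where the line through P parallel to LR meets line DG ⇒ Q = (0, 11/17)
Q = D + t·(G−D) with t = -21/34, so DQ:QG = t:(1−t) = -21/34:55/34

DQ:QG = -21/55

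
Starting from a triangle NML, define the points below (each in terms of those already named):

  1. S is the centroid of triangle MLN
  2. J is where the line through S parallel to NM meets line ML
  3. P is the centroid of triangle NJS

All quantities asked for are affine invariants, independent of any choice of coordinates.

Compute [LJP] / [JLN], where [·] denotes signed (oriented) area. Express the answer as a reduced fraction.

[LJP]:[JLN] = -4/9

Choose coordinates N = (0, 0), M = (1, 0), L = (0, 1).
1. S is the centroid of triangle MLN ⇒ S = (1/3, 1/3)
2. J is where the line through S parallel to NM meets line ML ⇒ J = (2/3, 1/3)
3. P is the centroid of triangle NJS ⇒ P = (1/3, 2/9)
2·[LJP] = -8/27, 2·[JLN] = 2/3
[LJP]:[JLN] = -8/27:2/3 = -4/9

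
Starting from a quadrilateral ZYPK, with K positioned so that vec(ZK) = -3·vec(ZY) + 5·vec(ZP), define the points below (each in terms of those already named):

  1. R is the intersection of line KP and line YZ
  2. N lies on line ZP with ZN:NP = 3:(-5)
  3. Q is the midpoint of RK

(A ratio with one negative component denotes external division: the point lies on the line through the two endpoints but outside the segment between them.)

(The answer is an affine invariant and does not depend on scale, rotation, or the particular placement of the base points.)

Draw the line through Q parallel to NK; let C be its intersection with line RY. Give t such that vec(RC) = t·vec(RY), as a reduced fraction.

t = -75/26

Work in coordinates with Z = (0, 0), Y = (1, 0), P = (0, 1), K = (-3, 5).
1. R is the intersection of line KP and line YZ ⇒ R = (3/4, 0)
2. N lies on line ZP with ZN:NP = 3:(-5) ⇒ N = (0, -3/2)
3. Q is the midpoint of RK ⇒ Q = (-9/8, 5/2)
through Q parallel to NK: direction (-3, 13/2); meets RY at C = (3/104, 0)
C = R + t·(Y−R) with t = -75/26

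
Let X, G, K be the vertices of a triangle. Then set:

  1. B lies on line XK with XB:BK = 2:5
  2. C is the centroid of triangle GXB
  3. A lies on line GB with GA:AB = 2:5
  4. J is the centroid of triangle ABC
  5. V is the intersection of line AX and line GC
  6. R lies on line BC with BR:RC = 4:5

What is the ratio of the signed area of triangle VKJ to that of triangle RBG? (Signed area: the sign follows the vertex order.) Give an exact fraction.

[VKJ]:[RBG] = -27/8

Set X = (0, 0), G = (1, 0), K = (0, 1); any affine frame gives the same invariant.
1. B lies on line XK with XB:BK = 2:5 ⇒ B = (0, 2/7)
2. C is the centroid of triangle GXB ⇒ C = (1/3, 2/21)
3. A lies on line GB with GA:AB = 2:5 ⇒ A = (5/7, 4/49)
4. J is the centroid of triangle ABC ⇒ J = (22/63, 68/441)
5. V is the intersection of line AX and line GC ⇒ V = (5/9, 4/63)
6. R lies on line BC with BR:RC = 4:5 ⇒ R = (4/27, 38/189)
2·[VKJ] = 1/7, 2·[RBG] = -8/189
[VKJ]:[RBG] = 1/7:-8/189 = -27/8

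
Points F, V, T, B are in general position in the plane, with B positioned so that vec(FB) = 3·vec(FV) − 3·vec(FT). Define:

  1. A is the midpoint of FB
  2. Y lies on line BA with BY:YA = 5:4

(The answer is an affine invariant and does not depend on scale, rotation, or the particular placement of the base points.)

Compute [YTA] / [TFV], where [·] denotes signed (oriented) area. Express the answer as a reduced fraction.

[YTA]:[TFV] = 2/3

Assign F = (0, 0), V = (1, 0), T = (0, 1), B = (3, -3) — the answer is frame-independent, so this choice is without loss of generality.
1. A is the midpoint of FB ⇒ A = (3/2, -3/2)
2. Y lies on line BA with BY:YA = 5:4 ⇒ Y = (13/6, -13/6)
2·[YTA] = 2/3, 2·[TFV] = 1
[YTA]:[TFV] = 2/3:1 = 2/3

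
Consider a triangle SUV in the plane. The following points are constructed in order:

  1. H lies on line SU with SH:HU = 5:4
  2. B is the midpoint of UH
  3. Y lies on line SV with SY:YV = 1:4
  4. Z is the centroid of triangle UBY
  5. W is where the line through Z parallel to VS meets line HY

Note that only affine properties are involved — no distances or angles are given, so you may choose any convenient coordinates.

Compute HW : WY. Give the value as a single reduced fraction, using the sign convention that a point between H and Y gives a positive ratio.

Set S = (0, 0), U = (1, 0), V = (0, 1); any affine frame gives the same invariant.
1. H lies on line SU with SH:HU = 5:4 ⇒ H = (5/9, 0)
2. B is the midpoint of UH ⇒ B = (7/9, 0)
3. Y lies on line SV with SY:YV = 1:4 ⇒ Y = (0, 1/5)
4. Z is the centroid of triangle UBY ⇒ Z = (16/27, 1/15)
5. W is where the line through Z parallel to VS meets line HY ⇒ W = (16/27, -1/75)
W = H + t·(Y−H) with t = -1/15, so HW:WY = t:(1−t) = -1/15:16/15

HW:WY = -1/16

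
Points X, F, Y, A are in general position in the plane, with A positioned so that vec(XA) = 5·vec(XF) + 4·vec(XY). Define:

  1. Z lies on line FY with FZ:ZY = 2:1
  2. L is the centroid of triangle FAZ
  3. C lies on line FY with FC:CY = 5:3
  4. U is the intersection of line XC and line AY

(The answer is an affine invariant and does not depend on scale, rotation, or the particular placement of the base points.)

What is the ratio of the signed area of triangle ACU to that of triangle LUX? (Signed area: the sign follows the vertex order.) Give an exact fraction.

Choose coordinates X = (0, 0), F = (1, 0), Y = (0, 1), A = (5, 4).
1. Z lies on line FY with FZ:ZY = 2:1 ⇒ Z = (1/3, 2/3)
2. L is the centroid of triangle FAZ ⇒ L = (19/9, 14/9)
3. C lies on line FY with FC:CY = 5:3 ⇒ C = (3/8, 5/8)
4. U is the intersection of line XC and line AY ⇒ U = (15/16, 25/16)
2·[ACU] = -39/16, 2·[LUX] = 265/144
[ACU]:[LUX] = -39/16:265/144 = -351/265

[ACU]:[LUX] = -351/265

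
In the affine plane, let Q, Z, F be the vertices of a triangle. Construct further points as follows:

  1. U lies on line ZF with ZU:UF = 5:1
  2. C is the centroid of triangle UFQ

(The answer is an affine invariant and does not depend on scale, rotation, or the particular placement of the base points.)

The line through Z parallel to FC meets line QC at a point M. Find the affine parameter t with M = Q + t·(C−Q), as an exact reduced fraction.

Work in coordinates with Q = (0, 0), Z = (1, 0), F = (0, 1).
1. U lies on line ZF with ZU:UF = 5:1 ⇒ U = (1/6, 5/6)
2. C is the centroid of triangle UFQ ⇒ C = (1/18, 11/18)
through Z parallel to FC: direction (1/18, -7/18); meets QC at M = (7/18, 77/18)
M = Q + t·(C−Q) with t = 7

t = 7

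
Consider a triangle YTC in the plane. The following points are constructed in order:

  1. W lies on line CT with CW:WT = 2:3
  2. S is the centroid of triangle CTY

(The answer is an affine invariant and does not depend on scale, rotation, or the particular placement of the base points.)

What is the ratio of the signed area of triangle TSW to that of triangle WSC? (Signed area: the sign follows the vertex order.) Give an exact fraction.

Work in coordinates with Y = (0, 0), T = (1, 0), C = (0, 1).
1. W lies on line CT with CW:WT = 2:3 ⇒ W = (2/5, 3/5)
2. S is the centroid of triangle CTY ⇒ S = (1/3, 1/3)
2·[TSW] = -1/5, 2·[WSC] = -2/15
[TSW]:[WSC] = -1/5:-2/15 = 3/2

[TSW]:[WSC] = 3/2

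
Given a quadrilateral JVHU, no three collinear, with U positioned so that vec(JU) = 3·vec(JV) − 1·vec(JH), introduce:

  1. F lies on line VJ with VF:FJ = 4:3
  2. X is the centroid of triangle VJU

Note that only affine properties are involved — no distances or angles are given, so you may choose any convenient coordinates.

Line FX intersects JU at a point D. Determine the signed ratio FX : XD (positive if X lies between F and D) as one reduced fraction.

FX:XD = 2/7

Set J = (0, 0), V = (1, 0), H = (0, 1), U = (3, -1); any affine frame gives the same invariant.
1. F lies on line VJ with VF:FJ = 4:3 ⇒ F = (3/7, 0)
2. X is the centroid of triangle VJU ⇒ X = (4/3, -1/3)
line FX meets JU at D = (9/2, -3/2)
X = F + t·(D−F) with t = 2/9, so FX:XD = 2/9:7/9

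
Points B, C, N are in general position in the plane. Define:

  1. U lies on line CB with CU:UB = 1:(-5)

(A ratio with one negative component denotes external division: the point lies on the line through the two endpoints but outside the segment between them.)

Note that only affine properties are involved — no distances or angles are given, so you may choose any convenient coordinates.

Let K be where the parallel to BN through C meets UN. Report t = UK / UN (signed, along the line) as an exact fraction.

t = 1/5

Work in coordinates with B = (0, 0), C = (1, 0), N = (0, 1).
1. U lies on line CB with CU:UB = 1:(-5) ⇒ U = (5/4, 0)
through C parallel to BN: direction (0, 1); meets UN at K = (1, 1/5)
K = U + t·(N−U) with t = 1/5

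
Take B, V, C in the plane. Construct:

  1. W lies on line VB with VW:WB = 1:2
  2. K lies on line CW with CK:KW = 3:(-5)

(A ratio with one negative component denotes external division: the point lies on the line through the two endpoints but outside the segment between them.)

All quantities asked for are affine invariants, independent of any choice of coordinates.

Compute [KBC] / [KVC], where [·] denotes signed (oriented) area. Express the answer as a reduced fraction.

[KBC]:[KVC] = -2

Assign B = (0, 0), V = (1, 0), C = (0, 1) — the answer is frame-independent, so this choice is without loss of generality.
1. W lies on line VB with VW:WB = 1:2 ⇒ W = (2/3, 0)
2. K lies on line CW with CK:KW = 3:(-5) ⇒ K = (-1, 5/2)
2·[KBC] = 1, 2·[KVC] = -1/2
[KBC]:[KVC] = 1:-1/2 = -2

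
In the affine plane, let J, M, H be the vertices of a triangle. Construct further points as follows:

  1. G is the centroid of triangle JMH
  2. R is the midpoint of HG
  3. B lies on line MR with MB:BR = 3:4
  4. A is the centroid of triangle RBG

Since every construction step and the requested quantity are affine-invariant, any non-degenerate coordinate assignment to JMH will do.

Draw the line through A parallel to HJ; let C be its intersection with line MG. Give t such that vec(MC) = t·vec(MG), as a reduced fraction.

Assign J = (0, 0), M = (1, 0), H = (0, 1) — the answer is frame-independent, so this choice is without loss of generality.
1. G is the centroid of triangle JMH ⇒ G = (1/3, 1/3)
2. R is the midpoint of HG ⇒ R = (1/6, 2/3)
3. B lies on line MR with MB:BR = 3:4 ⇒ B = (9/14, 2/7)
4. A is the centroid of triangle RBG ⇒ A = (8/21, 3/7)
through A parallel to HJ: direction (0, -1); meets MG at C = (8/21, 13/42)
C = M + t·(G−M) with t = 13/14

t = 13/14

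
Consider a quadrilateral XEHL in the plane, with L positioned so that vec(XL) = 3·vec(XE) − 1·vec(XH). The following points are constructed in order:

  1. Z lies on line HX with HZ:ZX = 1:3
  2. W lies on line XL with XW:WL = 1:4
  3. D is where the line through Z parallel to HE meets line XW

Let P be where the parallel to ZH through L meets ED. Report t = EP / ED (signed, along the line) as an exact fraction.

t = 16

Set X = (0, 0), E = (1, 0), H = (0, 1), L = (3, -1); any affine frame gives the same invariant.
1. Z lies on line HX with HZ:ZX = 1:3 ⇒ Z = (0, 3/4)
2. W lies on line XL with XW:WL = 1:4 ⇒ W = (3/5, -1/5)
3. D is where the line through Z parallel to HE meets line XW ⇒ D = (9/8, -3/8)
through L parallel to ZH: direction (0, 1/4); meets ED at P = (3, -6)
P = E + t·(D−E) with t = 16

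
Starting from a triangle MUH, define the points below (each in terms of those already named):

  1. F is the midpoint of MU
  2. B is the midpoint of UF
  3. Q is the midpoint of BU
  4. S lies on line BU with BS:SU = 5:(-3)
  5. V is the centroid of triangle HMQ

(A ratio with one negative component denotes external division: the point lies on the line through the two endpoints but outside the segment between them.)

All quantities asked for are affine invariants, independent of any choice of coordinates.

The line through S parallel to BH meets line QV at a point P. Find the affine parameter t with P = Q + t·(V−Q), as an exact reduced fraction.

t = -3/2

Set M = (0, 0), U = (1, 0), H = (0, 1); any affine frame gives the same invariant.
1. F is the midpoint of MU ⇒ F = (1/2, 0)
2. B is the midpoint of UF ⇒ B = (3/4, 0)
3. Q is the midpoint of BU ⇒ Q = (7/8, 0)
4. S lies on line BU with BS:SU = 5:(-3) ⇒ S = (11/8, 0)
5. V is the centroid of triangle HMQ ⇒ V = (7/24, 1/3)
through S parallel to BH: direction (-3/4, 1); meets QV at P = (7/4, -1/2)
P = Q + t·(V−Q) with t = -3/2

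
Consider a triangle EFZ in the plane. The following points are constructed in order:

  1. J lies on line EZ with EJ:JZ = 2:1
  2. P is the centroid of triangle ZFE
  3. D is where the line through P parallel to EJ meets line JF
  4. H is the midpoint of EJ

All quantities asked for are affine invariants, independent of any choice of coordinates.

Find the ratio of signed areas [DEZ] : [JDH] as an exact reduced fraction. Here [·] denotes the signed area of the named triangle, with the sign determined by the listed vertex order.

[DEZ]:[JDH] = 3

Choose coordinates E = (0, 0), F = (1, 0), Z = (0, 1).
1. J lies on line EZ with EJ:JZ = 2:1 ⇒ J = (0, 2/3)
2. P is the centroid of triangle ZFE ⇒ P = (1/3, 1/3)
3. D is where the line through P parallel to EJ meets line JF ⇒ D = (1/3, 4/9)
4. H is the midpoint of EJ ⇒ H = (0, 1/3)
2·[DEZ] = -1/3, 2·[JDH] = -1/9
[DEZ]:[JDH] = -1/3:-1/9 = 3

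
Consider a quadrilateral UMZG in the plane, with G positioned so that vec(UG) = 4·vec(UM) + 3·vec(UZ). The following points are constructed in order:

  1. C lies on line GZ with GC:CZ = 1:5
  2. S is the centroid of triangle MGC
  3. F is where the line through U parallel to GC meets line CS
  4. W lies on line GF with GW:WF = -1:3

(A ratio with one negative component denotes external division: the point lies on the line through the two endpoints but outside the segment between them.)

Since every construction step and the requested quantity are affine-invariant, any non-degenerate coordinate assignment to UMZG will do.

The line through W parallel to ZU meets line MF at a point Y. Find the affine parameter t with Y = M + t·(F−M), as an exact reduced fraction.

t = 35/11

Choose coordinates U = (0, 0), M = (1, 0), Z = (0, 1), G = (4, 3).
1. C lies on line GZ with GC:CZ = 1:5 ⇒ C = (10/3, 8/3)
2. S is the centroid of triangle MGC ⇒ S = (25/9, 17/9)
3. F is where the line through U parallel to GC meets line CS ⇒ F = (20/9, 10/9)
4. W lies on line GF with GW:WF = -1:3 ⇒ W = (44/9, 71/18)
through W parallel to ZU: direction (0, -1); meets MF at Y = (44/9, 350/99)
Y = M + t·(F−M) with t = 35/11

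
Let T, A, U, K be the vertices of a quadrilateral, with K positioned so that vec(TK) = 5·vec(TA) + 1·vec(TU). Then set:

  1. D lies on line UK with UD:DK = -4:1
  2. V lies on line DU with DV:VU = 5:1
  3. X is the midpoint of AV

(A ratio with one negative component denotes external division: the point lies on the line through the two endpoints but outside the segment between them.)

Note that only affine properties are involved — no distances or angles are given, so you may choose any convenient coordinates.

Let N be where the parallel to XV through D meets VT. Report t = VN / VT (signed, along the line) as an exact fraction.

t = -50/9

Choose coordinates T = (0, 0), A = (1, 0), U = (0, 1), K = (5, 1).
1. D lies on line UK with UD:DK = -4:1 ⇒ D = (20/3, 1)
2. V lies on line DU with DV:VU = 5:1 ⇒ V = (10/9, 1)
3. X is the midpoint of AV ⇒ X = (19/18, 1/2)
through D parallel to XV: direction (1/18, 1/2); meets VT at N = (590/81, 59/9)
N = V + t·(T−V) with t = -50/9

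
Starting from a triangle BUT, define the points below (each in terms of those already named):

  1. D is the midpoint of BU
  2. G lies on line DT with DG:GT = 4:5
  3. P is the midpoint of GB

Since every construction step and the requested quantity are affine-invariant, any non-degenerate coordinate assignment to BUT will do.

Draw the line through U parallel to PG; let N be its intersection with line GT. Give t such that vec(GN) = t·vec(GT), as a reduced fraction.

Choose coordinates B = (0, 0), U = (1, 0), T = (0, 1).
1. D is the midpoint of BU ⇒ D = (1/2, 0)
2. G lies on line DT with DG:GT = 4:5 ⇒ G = (5/18, 4/9)
3. P is the midpoint of GB ⇒ P = (5/36, 2/9)
through U parallel to PG: direction (5/36, 2/9); meets GT at N = (13/18, -4/9)
N = G + t·(T−G) with t = -8/5

t = -8/5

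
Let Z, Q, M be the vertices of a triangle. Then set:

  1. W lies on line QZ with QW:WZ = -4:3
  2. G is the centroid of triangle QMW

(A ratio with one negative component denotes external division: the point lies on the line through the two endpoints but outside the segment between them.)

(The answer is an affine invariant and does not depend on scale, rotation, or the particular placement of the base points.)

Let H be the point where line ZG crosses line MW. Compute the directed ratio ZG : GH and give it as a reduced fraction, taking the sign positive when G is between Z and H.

ZG:GH = 5/4

Choose coordinates Z = (0, 0), Q = (1, 0), M = (0, 1).
1. W lies on line QZ with QW:WZ = -4:3 ⇒ W = (-3, 0)
2. G is the centroid of triangle QMW ⇒ G = (-2/3, 1/3)
line ZG meets MW at H = (-6/5, 3/5)
G = Z + t·(H−Z) with t = 5/9, so ZG:GH = 5/9:4/9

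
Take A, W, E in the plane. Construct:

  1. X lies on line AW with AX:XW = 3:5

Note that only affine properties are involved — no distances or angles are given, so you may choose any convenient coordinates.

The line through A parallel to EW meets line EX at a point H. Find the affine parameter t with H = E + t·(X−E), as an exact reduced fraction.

t = 8/5

Assign A = (0, 0), W = (1, 0), E = (0, 1) — the answer is frame-independent, so this choice is without loss of generality.
1. X lies on line AW with AX:XW = 3:5 ⇒ X = (3/8, 0)
through A parallel to EW: direction (1, -1); meets EX at H = (3/5, -3/5)
H = E + t·(X−E) with t = 8/5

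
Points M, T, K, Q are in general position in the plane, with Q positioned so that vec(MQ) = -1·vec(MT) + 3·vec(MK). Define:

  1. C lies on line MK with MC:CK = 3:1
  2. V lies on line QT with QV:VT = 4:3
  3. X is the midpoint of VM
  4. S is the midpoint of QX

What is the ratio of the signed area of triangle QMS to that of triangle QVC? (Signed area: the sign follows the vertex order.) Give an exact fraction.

[QMS]:[QVC] = -1/2

Work in coordinates with M = (0, 0), T = (1, 0), K = (0, 1), Q = (-1, 3).
1. C lies on line MK with MC:CK = 3:1 ⇒ C = (0, 3/4)
2. V lies on line QT with QV:VT = 4:3 ⇒ V = (1/7, 9/7)
3. X is the midpoint of VM ⇒ X = (1/14, 9/14)
4. S is the midpoint of QX ⇒ S = (-13/28, 51/28)
2·[QMS] = 3/7, 2·[QVC] = -6/7
[QMS]:[QVC] = 3/7:-6/7 = -1/2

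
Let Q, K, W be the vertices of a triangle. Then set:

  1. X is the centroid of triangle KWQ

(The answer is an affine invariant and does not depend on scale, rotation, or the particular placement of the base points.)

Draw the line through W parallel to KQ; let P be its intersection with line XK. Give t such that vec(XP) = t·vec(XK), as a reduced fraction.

t = -2

Choose coordinates Q = (0, 0), K = (1, 0), W = (0, 1).
1. X is the centroid of triangle KWQ ⇒ X = (1/3, 1/3)
through W parallel to KQ: direction (-1, 0); meets XK at P = (-1, 1)
P = X + t·(K−X) with t = -2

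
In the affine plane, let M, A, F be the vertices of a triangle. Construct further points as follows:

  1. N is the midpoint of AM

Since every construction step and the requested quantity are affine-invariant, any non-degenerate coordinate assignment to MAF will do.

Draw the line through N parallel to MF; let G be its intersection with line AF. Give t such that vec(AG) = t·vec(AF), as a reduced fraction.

t = 1/2

Choose coordinates M = (0, 0), A = (1, 0), F = (0, 1).
1. N is the midpoint of AM ⇒ N = (1/2, 0)
through N parallel to MF: direction (0, 1); meets AF at G = (1/2, 1/2)
G = A + t·(F−A) with t = 1/2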